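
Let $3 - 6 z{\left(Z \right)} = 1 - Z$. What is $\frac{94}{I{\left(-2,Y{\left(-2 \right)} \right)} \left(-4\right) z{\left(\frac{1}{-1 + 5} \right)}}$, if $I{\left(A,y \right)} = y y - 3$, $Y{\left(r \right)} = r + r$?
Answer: $- \frac{188}{39} \approx -4.8205$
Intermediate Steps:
$Y{\left(r \right)} = 2 r$
$z{\left(Z \right)} = \frac{1}{3} + \frac{Z}{6}$ ($z{\left(Z \right)} = \frac{1}{2} - \frac{1 - Z}{6} = \frac{1}{2} + \left(- \frac{1}{6} + \frac{Z}{6}\right) = \frac{1}{3} + \frac{Z}{6}$)
$I{\left(A,y \right)} = -3 + y^{2}$ ($I{\left(A,y \right)} = y^{2} - 3 = -3 + y^{2}$)
$\frac{94}{I{\left(-2,Y{\left(-2 \right)} \right)} \left(-4\right) z{\left(\frac{1}{-1 + 5} \right)}} = \frac{94}{\left(-3 + \left(2 \left(-2\right)\right)^{2}\right) \left(-4\right) \left(\frac{1}{3} + \frac{1}{6 \left(-1 + 5\right)}\right)} = \frac{94}{\left(-3 + \left(-4\right)^{2}\right) \left(-4\right) \left(\frac{1}{3} + \frac{1}{6 \cdot 4}\right)} = \frac{94}{\left(-3 + 16\right) \left(-4\right) \left(\frac{1}{3} + \frac{1}{6} \cdot \frac{1}{4}\right)} = \frac{94}{13 \left(-4\right) \left(\frac{1}{3} + \frac{1}{24}\right)} = \frac{94}{\left(-52\right) \frac{3}{8}} = \frac{94}{- \frac{39}{2}} = 94 \left(- \frac{2}{39}\right) = - \frac{188}{39}$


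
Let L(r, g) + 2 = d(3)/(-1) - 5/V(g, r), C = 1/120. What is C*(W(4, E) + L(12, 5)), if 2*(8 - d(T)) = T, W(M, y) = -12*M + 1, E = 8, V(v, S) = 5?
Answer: -113/240 ≈ -0.47083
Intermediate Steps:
W(M, y) = 1 - 12*M
d(T) = 8 - T/2
C = 1/120 ≈ 0.0083333
L(r, g) = -19/2 (L(r, g) = -2 + ((8 - ½*3)/(-1) - 5/5) = -2 + ((8 - 3/2)*(-1) - 5*⅕) = -2 + ((13/2)*(-1) - 1) = -2 + (-13/2 - 1) = -2 - 15/2 = -19/2)
C*(W(4, E) + L(12, 5)) = ((1 - 12*4) - 19/2)/120 = ((1 - 48) - 19/2)/120 = (-47 - 19/2)/120 = (1/120)*(-113/2) = -113/240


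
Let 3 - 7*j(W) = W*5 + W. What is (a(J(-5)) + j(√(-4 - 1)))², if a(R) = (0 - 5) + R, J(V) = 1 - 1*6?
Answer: 4309/49 + 804*I*√5/49 ≈ 87.939 + 36.69*I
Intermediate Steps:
J(V) = -5 (J(V) = 1 - 6 = -5)
a(R) = -5 + R
j(W) = 3/7 - 6*W/7 (j(W) = 3/7 - (W*5 + W)/7 = 3/7 - (5*W + W)/7 = 3/7 - 6*W/7)
(a(J(-5)) + j(√(-4 - 1)))² = ((-5 - 5) + (3/7 - 6*√(-4 - 1)/7))² = (-10 + (3/7 - 6*I*√5/7))² = (-67/7 - 6*I*√5/7)²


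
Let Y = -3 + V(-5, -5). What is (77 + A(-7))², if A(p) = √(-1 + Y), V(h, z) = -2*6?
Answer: 5913 + 616*I ≈ 5913.0 + 616.0*I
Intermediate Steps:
V(h, z) = -12
Y = -15 (Y = -3 - 12 = -15)
A(p) = 4*I (A(p) = √(-1 - 15) = √(-16) = 4*I)
(77 + A(-7))² = (77 + 4*I)²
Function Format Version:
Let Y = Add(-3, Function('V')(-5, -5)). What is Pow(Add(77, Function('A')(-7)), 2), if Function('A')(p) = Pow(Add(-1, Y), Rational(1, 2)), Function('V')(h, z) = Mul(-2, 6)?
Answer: Add(5913, Mul(616, I)) ≈ Add(5913.0, Mul(616.00, I))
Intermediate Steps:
Function('V')(h, z) = -12
Y = -15 (Y = Add(-3, -12) = -15)
Function('A')(p) = Mul(4, I) (Function('A')(p) = Pow(Add(-1, -15), Rational(1, 2)) = Pow(-16, Rational(1, 2)) = Mul(4, I))
Pow(Add(77, Function('A')(-7)), 2) = Pow(Add(77, Mul(4, I)), 2)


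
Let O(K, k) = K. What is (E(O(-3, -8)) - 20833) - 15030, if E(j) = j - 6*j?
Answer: -35848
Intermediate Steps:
E(j) = -5*j
(E(O(-3, -8)) - 20833) - 15030 = (-5*(-3) - 20833) - 15030 = (15 - 20833) - 15030 = -20818 - 15030 = -35848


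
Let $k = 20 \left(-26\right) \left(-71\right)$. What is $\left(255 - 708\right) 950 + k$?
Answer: $-393430$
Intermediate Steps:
$k = 36920$ ($k = \left(-520\right) \left(-71\right) = 36920$)
$\left(255 - 708\right) 950 + k = \left(255 - 708\right) 950 + 36920 = \left(-453\right) 950 + 36920 = -430350 + 36920 = -393430$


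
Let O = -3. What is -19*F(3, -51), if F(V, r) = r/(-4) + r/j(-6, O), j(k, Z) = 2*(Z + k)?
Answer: -3553/12 ≈ -296.08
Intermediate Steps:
j(k, Z) = 2*Z + 2*k
F(V, r) = -11*r/36 (F(V, r) = r/(-4) + r/(2*(-3) + 2*(-6)) = r*(-1/4) + r/(-6 - 12) = -r/4 + r/(-18) = -r/4 + r*(-1/18) = -r/4 - r/18 = -11*r/36)
-19*F(3, -51) = -(-209)*(-51)/36 = -19*187/12 = -3553/12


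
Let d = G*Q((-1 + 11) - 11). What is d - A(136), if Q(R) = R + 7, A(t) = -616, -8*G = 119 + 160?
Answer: 1627/4 ≈ 406.75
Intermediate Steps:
G = -279/8 (G = -(119 + 160)/8 = -⅛*279 = -279/8 ≈ -34.875)
Q(R) = 7 + R
d = -837/4 (d = -279*(7 + ((-1 + 11) - 11))/8 = -279*(7 + (10 - 11))/8 = -279*(7 - 1)/8 = -279/8*6 = -837/4 ≈ -209.25)
d - A(136) = -837/4 - 1*(-616) = -837/4 + 616 = 1627/4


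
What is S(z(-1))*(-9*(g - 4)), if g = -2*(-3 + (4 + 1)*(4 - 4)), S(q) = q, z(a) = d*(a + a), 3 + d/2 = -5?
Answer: -576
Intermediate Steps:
d = -16 (d = -6 + 2*(-5) = -6 - 10 = -16)
z(a) = -32*a (z(a) = -16*(a + a) = -32*a)
g = 6 (g = -2*(-3 + 5*0) = -2*(-3 + 0) = -2*(-3) = 6)
S(z(-1))*(-9*(g - 4)) = (-32*(-1))*(-9*(6 - 4)) = 32*(-9*2) = 32*(-18) = -576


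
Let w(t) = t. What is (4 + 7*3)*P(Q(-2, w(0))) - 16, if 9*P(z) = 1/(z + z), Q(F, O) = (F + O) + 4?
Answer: -551/36 ≈ -15.306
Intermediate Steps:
Q(F, O) = 4 + F + O
P(z) = 1/(18*z) (P(z) = 1/(9*(z + z)) = 1/(9*((2*z))) = (1/(2*z))/9 = 1/(18*z))
(4 + 7*3)*P(Q(-2, w(0))) - 16 = (4 + 7*3)*(1/(18*(4 - 2 + 0))) - 16 = (4 + 21)*((1/18)/2) - 16 = 25*((1/18)*(1/2)) - 16 = 25*(1/36) - 16 = 25/36 - 16 = -551/36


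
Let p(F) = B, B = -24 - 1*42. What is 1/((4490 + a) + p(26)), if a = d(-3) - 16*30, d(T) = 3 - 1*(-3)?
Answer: 1/3950 ≈ 0.00025316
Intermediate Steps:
d(T) = 6 (d(T) = 3 + 3 = 6)
B = -66 (B = -24 - 42 = -66)
p(F) = -66
a = -474 (a = 6 - 16*30 = 6 - 480 = -474)
1/((4490 + a) + p(26)) = 1/((4490 - 474) - 66) = 1/(4016 - 66) = 1/3950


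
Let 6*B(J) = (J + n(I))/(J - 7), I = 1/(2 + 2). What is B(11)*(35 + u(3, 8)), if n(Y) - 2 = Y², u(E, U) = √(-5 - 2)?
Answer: 7315/384 + 209*I*√7/384 ≈ 19.049 + 1.44*I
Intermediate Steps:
I = ¼ (I = 1/4 = ¼ ≈ 0.25000)
u(E, U) = I*√7 (u(E, U) = √(-7) = I*√7)
n(Y) = 2 + Y²
B(J) = (33/16 + J)/(6*(-7 + J)) (B(J) = ((J + (2 + (¼)²))/(J - 7))/6 = ((J + (2 + 1/16))/(-7 + J))/6 = ((J + 33/16)/(-7 + J))/6 = ((33/16 + J)/(-7 + J))/6 = (33/16 + J)/(6*(-7 + J)))
B(11)*(35 + u(3, 8)) = ((33 + 16*11)/(96*(-7 + 11)))*(35 + I*√7) = ((1/96)*(33 + 176)/4)*(35 + I*√7) = ((1/96)*(¼)*209)*(35 + I*√7) = 209*(35 + I*√7)/384 = 7315/384 + 209*I*√7/384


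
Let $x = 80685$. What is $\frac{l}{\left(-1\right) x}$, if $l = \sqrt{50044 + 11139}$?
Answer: $- \frac{\sqrt{61183}}{80685} \approx -0.0030656$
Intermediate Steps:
$l = \sqrt{61183} \approx 247.35$
$\frac{l}{\left(-1\right) x} = \frac{\sqrt{61183}}{\left(-1\right) 80685} = \frac{\sqrt{61183}}{-80685} = \sqrt{61183} \left(- \frac{1}{80685}\right) = - \frac{\sqrt{61183}}{80685}$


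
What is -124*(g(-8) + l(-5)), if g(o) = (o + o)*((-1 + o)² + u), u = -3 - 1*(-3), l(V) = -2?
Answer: 160952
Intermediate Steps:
u = 0 (u = -3 + 3 = 0)
g(o) = 2*o*(-1 + o)² (g(o) = (o + o)*((-1 + o)² + 0) = (2*o)*(-1 + o)² = 2*o*(-1 + o)²)
-124*(g(-8) + l(-5)) = -124*(2*(-8)*(-1 - 8)² - 2) = -124*(2*(-8)*(-9)² - 2) = -124*(2*(-8)*81 - 2) = -124*(-1296 - 2) = -124*(-1298) = 160952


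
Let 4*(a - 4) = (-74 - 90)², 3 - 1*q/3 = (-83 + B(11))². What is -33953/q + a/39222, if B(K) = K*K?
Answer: 226798285/28259451 ≈ 8.0256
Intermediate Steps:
B(K) = K²
q = -4323 (q = 9 - 3*(-83 + 11²)² = 9 - 3*(-83 + 121)² = 9 - 3*38² = 9 - 3*1444 = 9 - 4332 = -4323)
a = 6728 (a = 4 + (-74 - 90)²/4 = 4 + (¼)*(-164)² = 4 + (¼)*26896 = 4 + 6724 = 6728)
-33953/q + a/39222 = -33953/(-4323) + 6728/39222 = -33953*(-1/4323) + 6728*(1/39222) = 33953/4323 + 3364/19611 = 226798285/28259451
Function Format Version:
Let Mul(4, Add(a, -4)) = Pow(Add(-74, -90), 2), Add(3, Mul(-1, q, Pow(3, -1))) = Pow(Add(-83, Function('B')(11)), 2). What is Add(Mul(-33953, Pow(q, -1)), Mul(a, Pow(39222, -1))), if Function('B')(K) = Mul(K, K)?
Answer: Rational(226798285, 28259451) ≈ 8.0256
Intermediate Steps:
Function('B')(K) = Pow(K, 2)
q = -4323 (q = Add(9, Mul(-3, Pow(Add(-83, Pow(11, 2)), 2))) = Add(9, Mul(-3, Pow(Add(-83, 121), 2))) = Add(9, Mul(-3, Pow(38, 2))) = Add(9, Mul(-3, 1444)) = Add(9, -4332) = -4323)
a = 6728 (a = Add(4, Mul(Rational(1, 4), Pow(Add(-74, -90), 2))) = Add(4, Mul(Rational(1, 4), Pow(-164, 2))) = Add(4, Mul(Rational(1, 4), 26896)) = Add(4, 6724) = 6728)
Add(Mul(-33953, Pow(q, -1)), Mul(a, Pow(39222, -1))) = Add(Mul(-33953, Pow(-4323, -1)), Mul(6728, Pow(39222, -1))) = Add(Mul(-33953, Rational(-1, 4323)), Mul(6728, Rational(1, 39222))) = Add(Rational(33953, 4323), Rational(3364, 19611)) = Rational(226798285, 28259451)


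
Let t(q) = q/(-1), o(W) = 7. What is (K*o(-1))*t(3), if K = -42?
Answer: 882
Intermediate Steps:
t(q) = -q (t(q) = q*(-1) = -q)
(K*o(-1))*t(3) = (-42*7)*(-1*3) = -294*(-3) = 882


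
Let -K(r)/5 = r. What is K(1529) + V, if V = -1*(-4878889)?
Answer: 4871244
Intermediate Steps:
V = 4878889
K(r) = -5*r
K(1529) + V = -5*1529 + 4878889 = -7645 + 4878889 = 4871244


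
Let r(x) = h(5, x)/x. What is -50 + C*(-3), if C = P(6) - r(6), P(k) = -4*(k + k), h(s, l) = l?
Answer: 97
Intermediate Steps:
P(k) = -8*k
r(x) = 1 (r(x) = x/x = 1)
C = -49 (C = -8*6 - 1*1 = -48 - 1 = -49)
-50 + C*(-3) = -50 - 49*(-3) = -50 + 147 = 97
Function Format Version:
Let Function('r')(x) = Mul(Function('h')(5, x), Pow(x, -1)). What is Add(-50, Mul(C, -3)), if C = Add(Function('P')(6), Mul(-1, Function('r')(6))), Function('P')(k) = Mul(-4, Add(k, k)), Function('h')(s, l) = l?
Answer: 97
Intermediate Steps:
Function('P')(k) = Mul(-8, k) (Function('P')(k) = Mul(-4, Mul(2, k)) = Mul(-8, k))
Function('r')(x) = 1 (Function('r')(x) = Mul(x, Pow(x, -1)) = 1)
C = -49 (C = Add(Mul(-8, 6), Mul(-1, 1)) = Add(-48, -1) = -49)
Add(-50, Mul(C, -3)) = Add(-50, Mul(-49, -3)) = Add(-50, 147) = 97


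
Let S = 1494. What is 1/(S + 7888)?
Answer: 1/9382 ≈ 0.00010659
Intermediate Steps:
1/(S + 7888) = 1/(1494 + 7888) = 1/9382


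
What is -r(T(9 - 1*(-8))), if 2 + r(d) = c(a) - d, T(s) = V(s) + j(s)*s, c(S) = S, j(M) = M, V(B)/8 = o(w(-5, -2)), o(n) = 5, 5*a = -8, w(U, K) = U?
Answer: 1663/5 ≈ 332.60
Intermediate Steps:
a = -8/5 (a = (1/5)*(-8) = -8/5 ≈ -1.6000)
V(B) = 40 (V(B) = 8*5 = 40)
T(s) = 40 + s**2 (T(s) = 40 + s*s = 40 + s**2)
r(d) = -18/5 - d (r(d) = -2 + (-8/5 - d) = -18/5 - d)
-r(T(9 - 1*(-8))) = -(-18/5 - (40 + (9 - 1*(-8))**2)) = -(-18/5 - (40 + (9 + 8)**2)) = -(-18/5 - (40 + 17**2)) = -(-18/5 - (40 + 289)) = -(-18/5 - 1*329) = -(-18/5 - 329) = -1*(-1663/5) = 1663/5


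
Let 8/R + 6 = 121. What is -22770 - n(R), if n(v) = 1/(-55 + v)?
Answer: -143837975/6317 ≈ -22770.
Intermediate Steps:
R = 8/115 (R = 8/(-6 + 121) = 8/115 ≈ 0.069565)
-22770 - n(R) = -22770 - 1/(-55 + 8/115) = -22770 - 1/(-6317/115) = -22770 - 1*(-115/6317) = -22770 + 115/6317 = -143837975/6317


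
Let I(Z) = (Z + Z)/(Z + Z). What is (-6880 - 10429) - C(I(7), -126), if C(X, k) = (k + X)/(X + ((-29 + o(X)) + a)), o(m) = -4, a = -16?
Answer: -830957/48 ≈ -17312.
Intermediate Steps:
I(Z) = 1 (I(Z) = (2*Z)/((2*Z)) = (2*Z)*(1/(2*Z)) = 1)
C(X, k) = (X + k)/(-49 + X) (C(X, k) = (k + X)/(X + ((-29 - 4) - 16)) = (X + k)/(X + (-33 - 16)) = (X + k)/(X - 49) = (X + k)/(-49 + X))
(-6880 - 10429) - C(I(7), -126) = (-6880 - 10429) - (1 - 126)/(-49 + 1) = -17309 - (-125)/(-48) = -17309 - (-1)*(-125)/48 = -17309 - 1*125/48 = -17309 - 125/48 = -830957/48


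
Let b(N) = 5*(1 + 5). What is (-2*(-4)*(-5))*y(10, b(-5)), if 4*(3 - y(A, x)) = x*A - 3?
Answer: 2850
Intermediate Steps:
b(N) = 30 (b(N) = 5*6 = 30)
y(A, x) = 15/4 - A*x/4 (y(A, x) = 3 - (x*A - 3)/4 = 3 - (A*x - 3)/4 = 3 - (-3 + A*x)/4 = 3 + (3/4 - A*x/4) = 15/4 - A*x/4)
(-2*(-4)*(-5))*y(10, b(-5)) = (-2*(-4)*(-5))*(15/4 - 1/4*10*30) = (8*(-5))*(15/4 - 75) = -40*(-285/4) = 2850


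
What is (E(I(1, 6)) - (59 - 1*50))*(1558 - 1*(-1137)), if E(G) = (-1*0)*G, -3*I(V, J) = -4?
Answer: -24255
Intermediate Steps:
I(V, J) = 4/3 (I(V, J) = -⅓*(-4) = 4/3)
E(G) = 0 (E(G) = 0*G = 0)
(E(I(1, 6)) - (59 - 1*50))*(1558 - 1*(-1137)) = (0 - (59 - 1*50))*(1558 - 1*(-1137)) = (0 - (59 - 50))*(1558 + 1137) = (0 - 1*9)*2695 = (0 - 9)*2695 = -9*2695 = -24255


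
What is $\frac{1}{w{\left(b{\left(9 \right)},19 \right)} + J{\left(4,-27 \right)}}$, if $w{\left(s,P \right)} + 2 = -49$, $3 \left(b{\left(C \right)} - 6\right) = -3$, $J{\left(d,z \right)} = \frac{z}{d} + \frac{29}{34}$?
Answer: $- \frac{68}{3869} \approx -0.017576$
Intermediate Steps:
$J{\left(d,z \right)} = \frac{29}{34} + \frac{z}{d}$ ($J{\left(d,z \right)} = \frac{z}{d} + 29 \cdot \frac{1}{34} = \frac{z}{d} + \frac{29}{34} = \frac{29}{34} + \frac{z}{d}$)
$b{\left(C \right)} = 5$ ($b{\left(C \right)} = 6 + \frac{1}{3} \left(-3\right) = 6 - 1 = 5$)
$w{\left(s,P \right)} = -51$ ($w{\left(s,P \right)} = -2 - 49 = -51$)
$\frac{1}{w{\left(b{\left(9 \right)},19 \right)} + J{\left(4,-27 \right)}} = \frac{1}{-51 + \left(\frac{29}{34} - \frac{27}{4}\right)} = \frac{1}{-51 - \frac{401}{68}} = \frac{1}{- \frac{3869}{68}} = - \frac{68}{3869}$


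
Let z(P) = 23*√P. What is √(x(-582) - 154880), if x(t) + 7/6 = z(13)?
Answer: √(-5575722 + 828*√13)/6 ≈ 393.44*I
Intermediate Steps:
x(t) = -7/6 + 23*√13
√(x(-582) - 154880) = √((-7/6 + 23*√13) - 154880) = √(-929287/6 + 23*√13)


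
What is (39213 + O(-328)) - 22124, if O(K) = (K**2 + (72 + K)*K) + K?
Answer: 208313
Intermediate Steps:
O(K) = K + K**2 + K*(72 + K) (O(K) = (K**2 + K*(72 + K)) + K = K + K**2 + K*(72 + K))
(39213 + O(-328)) - 22124 = (39213 - 328*(73 + 2*(-328))) - 22124 = (39213 - 328*(73 - 656)) - 22124 = (39213 - 328*(-583)) - 22124 = (39213 + 191224) - 22124 = 230437 - 22124 = 208313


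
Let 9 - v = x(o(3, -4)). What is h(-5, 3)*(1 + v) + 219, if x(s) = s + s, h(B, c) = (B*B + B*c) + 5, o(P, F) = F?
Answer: 489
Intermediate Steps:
h(B, c) = 5 + B² + B*c (h(B, c) = (B² + B*c) + 5 = 5 + B² + B*c)
x(s) = 2*s
v = 17 (v = 9 - 2*(-4) = 9 - 1*(-8) = 9 + 8 = 17)
h(-5, 3)*(1 + v) + 219 = (5 + (-5)² - 5*3)*(1 + 17) + 219 = (5 + 25 - 15)*18 + 219 = 15*18 + 219 = 270 + 219 = 489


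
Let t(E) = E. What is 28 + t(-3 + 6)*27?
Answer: 109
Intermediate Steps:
28 + t(-3 + 6)*27 = 28 + (-3 + 6)*27 = 28 + 3*27 = 28 + 81 = 109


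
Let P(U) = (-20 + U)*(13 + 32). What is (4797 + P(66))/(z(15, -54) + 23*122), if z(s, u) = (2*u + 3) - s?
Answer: 6867/2686 ≈ 2.5566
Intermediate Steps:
P(U) = -900 + 45*U (P(U) = (-20 + U)*45 = -900 + 45*U)
z(s, u) = 3 - s + 2*u (z(s, u) = (3 + 2*u) - s = 3 - s + 2*u)
(4797 + P(66))/(z(15, -54) + 23*122) = (4797 + (-900 + 45*66))/((3 - 1*15 + 2*(-54)) + 23*122) = (4797 + (-900 + 2970))/((3 - 15 - 108) + 2806) = (4797 + 2070)/(-120 + 2806) = 6867/2686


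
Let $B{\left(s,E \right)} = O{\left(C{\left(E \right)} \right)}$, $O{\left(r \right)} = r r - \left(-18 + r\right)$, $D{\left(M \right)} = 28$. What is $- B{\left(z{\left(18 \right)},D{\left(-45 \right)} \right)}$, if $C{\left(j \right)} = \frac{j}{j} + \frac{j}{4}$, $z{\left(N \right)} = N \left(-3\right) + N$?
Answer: $-74$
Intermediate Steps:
$z{\left(N \right)} = - 2 N$ ($z{\left(N \right)} = - 3 N + N = - 2 N$)
$C{\left(j \right)} = 1 + \frac{j}{4}$ ($C{\left(j \right)} = 1 + j \frac{1}{4} = 1 + \frac{j}{4}$)
$O{\left(r \right)} = 18 + r^{2} - r$ ($O{\left(r \right)} = r^{2} - \left(-18 + r\right) = 18 + r^{2} - r$)
$B{\left(s,E \right)} = 17 + \left(1 + \frac{E}{4}\right)^{2} - \frac{E}{4}$ ($B{\left(s,E \right)} = 18 + \left(1 + \frac{E}{4}\right)^{2} - \left(1 + \frac{E}{4}\right) = 17 + \left(1 + \frac{E}{4}\right)^{2} - \frac{E}{4}$)
$- B{\left(z{\left(18 \right)},D{\left(-45 \right)} \right)} = - (18 + \frac{1}{4} \cdot 28 + \frac{28^{2}}{16}) = - (18 + 7 + \frac{1}{16} \cdot 784) = - (18 + 7 + 49) = \left(-1\right) 74 = -74$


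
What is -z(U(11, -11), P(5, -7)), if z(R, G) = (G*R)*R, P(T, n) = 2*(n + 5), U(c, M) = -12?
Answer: 576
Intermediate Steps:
P(T, n) = 10 + 2*n (P(T, n) = 2*(5 + n) = 10 + 2*n)
z(R, G) = G*R²
-z(U(11, -11), P(5, -7)) = -(10 + 2*(-7))*(-12)² = -(10 - 14)*144 = -(-4)*144 = -1*(-576) = 576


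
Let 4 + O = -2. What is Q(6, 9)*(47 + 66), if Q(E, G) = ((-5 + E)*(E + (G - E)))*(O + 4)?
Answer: -2034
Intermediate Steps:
O = -6 (O = -4 - 2 = -6)
Q(E, G) = -2*G*(-5 + E) (Q(E, G) = ((-5 + E)*(E + (G - E)))*(-6 + 4) = ((-5 + E)*G)*(-2) = (G*(-5 + E))*(-2) = -2*G*(-5 + E))
Q(6, 9)*(47 + 66) = (2*9*(5 - 1*6))*(47 + 66) = (2*9*(5 - 6))*113 = (2*9*(-1))*113 = -18*113 = -2034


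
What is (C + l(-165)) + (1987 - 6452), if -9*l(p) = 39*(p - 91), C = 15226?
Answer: 35611/3 ≈ 11870.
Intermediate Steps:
l(p) = 1183/3 - 13*p/3 (l(p) = -13*(p - 91)/3 = -13*(-91 + p)/3 = -(-3549 + 39*p)/9 = 1183/3 - 13*p/3)
(C + l(-165)) + (1987 - 6452) = (15226 + (1183/3 - 13/3*(-165))) + (1987 - 6452) = (15226 + (1183/3 + 715)) - 4465 = (15226 + 3328/3) - 4465 = 49006/3 - 4465 = 35611/3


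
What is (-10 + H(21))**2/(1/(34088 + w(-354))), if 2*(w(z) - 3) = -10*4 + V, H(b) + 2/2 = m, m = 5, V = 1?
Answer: 1226574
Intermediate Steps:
H(b) = 4 (H(b) = -1 + 5 = 4)
w(z) = -33/2 (w(z) = 3 + (-10*4 + 1)/2 = 3 + (-40 + 1)/2 = 3 + (1/2)*(-39) = 3 - 39/2 = -33/2)
(-10 + H(21))**2/(1/(34088 + w(-354))) = (-10 + 4)**2/(1/(34088 - 33/2)) = (-6)**2/(1/(68143/2)) = 36/(2/68143) = 36*(68143/2) = 1226574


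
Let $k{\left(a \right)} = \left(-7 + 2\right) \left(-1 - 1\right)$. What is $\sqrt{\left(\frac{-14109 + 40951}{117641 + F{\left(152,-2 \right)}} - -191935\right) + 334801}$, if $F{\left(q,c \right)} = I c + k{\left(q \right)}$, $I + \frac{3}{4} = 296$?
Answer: $\frac{2 \sqrt{7217951175675385}}{234121} \approx 725.77$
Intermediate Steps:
$k{\left(a \right)} = 10$ ($k{\left(a \right)} = \left(-5\right) \left(-2\right) = 10$)
$I = \frac{1181}{4}$ ($I = - \frac{3}{4} + 296 = \frac{1181}{4} \approx 295.25$)
$F{\left(q,c \right)} = 10 + \frac{1181 c}{4}$ ($F{\left(q,c \right)} = \frac{1181 c}{4} + 10 = 10 + \frac{1181 c}{4}$)
$\sqrt{\left(\frac{-14109 + 40951}{117641 + F{\left(152,-2 \right)}} - -191935\right) + 334801} = \sqrt{\left(\frac{-14109 + 40951}{117641 + \left(10 + \frac{1181}{4} \left(-2\right)\right)} - -191935\right) + 334801} = \sqrt{\left(\frac{26842}{117641 + \left(10 - \frac{1181}{2}\right)} + 191935\right) + 334801} = \sqrt{\left(\frac{26842}{117641 - \frac{1161}{2}} + 191935\right) + 334801} = \sqrt{\left(\frac{26842}{\frac{234121}{2}} + 191935\right) + 334801} = \sqrt{\left(26842 \cdot \frac{2}{234121} + 191935\right) + 334801} = \sqrt{\left(\frac{53684}{234121} + 191935\right) + 334801} = \sqrt{\frac{44936067819}{234121} + 334801} = \sqrt{\frac{123320012740}{234121}} = \frac{2 \sqrt{7217951175675385}}{234121}$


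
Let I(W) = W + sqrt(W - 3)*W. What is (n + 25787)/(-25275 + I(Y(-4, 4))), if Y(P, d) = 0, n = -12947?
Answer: -856/1685 ≈ -0.50801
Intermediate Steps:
I(W) = W + W*sqrt(-3 + W) (I(W) = W + sqrt(-3 + W)*W = W + W*sqrt(-3 + W))
(n + 25787)/(-25275 + I(Y(-4, 4))) = (-12947 + 25787)/(-25275 + 0*(1 + sqrt(-3 + 0))) = 12840/(-25275 + 0*(1 + sqrt(-3))) = 12840/(-25275 + 0*(1 + I*sqrt(3))) = 12840/(-25275 + 0) = 12840/(-25275) = 12840*(-1/25275) = -856/1685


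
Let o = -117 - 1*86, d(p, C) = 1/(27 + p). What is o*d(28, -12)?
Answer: -203/55 ≈ -3.6909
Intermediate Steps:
o = -203 (o = -117 - 86 = -203)
o*d(28, -12) = -203/(27 + 28) = -203/55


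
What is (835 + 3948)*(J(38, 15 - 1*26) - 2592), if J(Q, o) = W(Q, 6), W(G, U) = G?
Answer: -12215782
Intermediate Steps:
J(Q, o) = Q
(835 + 3948)*(J(38, 15 - 1*26) - 2592) = (835 + 3948)*(38 - 2592) = 4783*(-2554) = -12215782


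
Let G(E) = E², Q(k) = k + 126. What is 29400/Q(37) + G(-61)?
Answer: 635923/163 ≈ 3901.4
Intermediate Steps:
Q(k) = 126 + k
29400/Q(37) + G(-61) = 29400/(126 + 37) + (-61)² = 29400/163 + 3721 = 635923/163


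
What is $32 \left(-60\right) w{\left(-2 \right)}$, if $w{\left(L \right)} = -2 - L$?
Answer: $0$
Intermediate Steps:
$32 \left(-60\right) w{\left(-2 \right)} = 32 \left(-60\right) \left(-2 - -2\right) = - 1920 \left(-2 + 2\right) = \left(-1920\right) 0 = 0$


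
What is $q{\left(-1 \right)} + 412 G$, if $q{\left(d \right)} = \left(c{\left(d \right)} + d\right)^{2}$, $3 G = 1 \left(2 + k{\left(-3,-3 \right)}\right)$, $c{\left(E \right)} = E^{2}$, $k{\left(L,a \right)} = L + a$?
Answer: $- \frac{1648}{3} \approx -549.33$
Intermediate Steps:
$G = - \frac{4}{3}$ ($G = \frac{1 \left(2 - 6\right)}{3} = \frac{1 \left(-4\right)}{3} = \frac{1}{3} \left(-4\right) = - \frac{4}{3} \approx -1.3333$)
$q{\left(d \right)} = \left(d + d^{2}\right)^{2}$ ($q{\left(d \right)} = \left(d^{2} + d\right)^{2} = \left(d + d^{2}\right)^{2}$)
$q{\left(-1 \right)} + 412 G = \left(-1\right)^{2} \left(1 - 1\right)^{2} + 412 \left(- \frac{4}{3}\right) = 1 \cdot 0^{2} - \frac{1648}{3} = 1 \cdot 0 - \frac{1648}{3} = 0 - \frac{1648}{3} = - \frac{1648}{3}$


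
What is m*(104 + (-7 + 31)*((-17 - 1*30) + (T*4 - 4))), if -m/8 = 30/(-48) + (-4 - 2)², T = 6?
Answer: 153952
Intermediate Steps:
m = -283 (m = -8*(30/(-48) + (-4 - 2)²) = -8*(30*(-1/48) + (-6)²) = -8*(-5/8 + 36) = -8*283/8 = -283)
m*(104 + (-7 + 31)*((-17 - 1*30) + (T*4 - 4))) = -283*(104 + (-7 + 31)*((-17 - 1*30) + (6*4 - 4))) = -283*(104 + 24*((-17 - 30) + (24 - 4))) = -283*(104 + 24*(-47 + 20)) = -283*(104 + 24*(-27)) = -283*(104 - 648) = -283*(-544) = 153952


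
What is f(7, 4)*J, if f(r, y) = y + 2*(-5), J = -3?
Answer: 18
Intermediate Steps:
f(r, y) = -10 + y (f(r, y) = y - 10 = -10 + y)
f(7, 4)*J = (-10 + 4)*(-3) = -6*(-3) = 18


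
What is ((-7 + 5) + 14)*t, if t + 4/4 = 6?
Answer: 60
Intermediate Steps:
t = 5 (t = -1 + 6 = 5)
((-7 + 5) + 14)*t = ((-7 + 5) + 14)*5 = (-2 + 14)*5 = 12*5 = 60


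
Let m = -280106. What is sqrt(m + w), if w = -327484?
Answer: 3*I*sqrt(67510) ≈ 779.48*I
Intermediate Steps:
sqrt(m + w) = sqrt(-280106 - 327484) = sqrt(-607590) = 3*I*sqrt(67510)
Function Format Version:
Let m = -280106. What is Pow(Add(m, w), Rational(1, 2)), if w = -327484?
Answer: Mul(3, I, Pow(67510, Rational(1, 2))) ≈ Mul(779.48, I)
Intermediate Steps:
Pow(Add(m, w), Rational(1, 2)) = Pow(Add(-280106, -327484), Rational(1, 2)) = Pow(-607590, Rational(1, 2)) = Mul(3, I, Pow(67510, Rational(1, 2)))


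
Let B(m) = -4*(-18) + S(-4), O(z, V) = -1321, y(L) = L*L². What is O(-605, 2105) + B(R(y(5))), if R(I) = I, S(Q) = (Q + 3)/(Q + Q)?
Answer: -9991/8 ≈ -1248.9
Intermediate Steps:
S(Q) = (3 + Q)/(2*Q) (S(Q) = (3 + Q)/((2*Q)) = (3 + Q)*(1/(2*Q)) = (3 + Q)/(2*Q))
y(L) = L³
B(m) = 577/8 (B(m) = -4*(-18) + (½)*(3 - 4)/(-4) = 72 + (½)*(-¼)*(-1) = 72 + ⅛ = 577/8)
O(-605, 2105) + B(R(y(5))) = -1321 + 577/8 = -9991/8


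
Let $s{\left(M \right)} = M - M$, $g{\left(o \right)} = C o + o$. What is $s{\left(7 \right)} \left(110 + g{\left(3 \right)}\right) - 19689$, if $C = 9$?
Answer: $-19689$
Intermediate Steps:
$g{\left(o \right)} = 10 o$ ($g{\left(o \right)} = 9 o + o = 10 o$)
$s{\left(M \right)} = 0$
$s{\left(7 \right)} \left(110 + g{\left(3 \right)}\right) - 19689 = 0 \left(110 + 10 \cdot 3\right) - 19689 = 0 \left(110 + 30\right) - 19689 = 0 \cdot 140 - 19689 = 0 - 19689 = -19689$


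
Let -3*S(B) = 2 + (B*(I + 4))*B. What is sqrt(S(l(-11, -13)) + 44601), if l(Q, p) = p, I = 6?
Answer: 3*sqrt(4893) ≈ 209.85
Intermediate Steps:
S(B) = -2/3 - 10*B**2/3 (S(B) = -(2 + (B*(6 + 4))*B)/3 = -(2 + (B*10)*B)/3 = -(2 + (10*B)*B)/3 = -(2 + 10*B**2)/3 = -2/3 - 10*B**2/3)
sqrt(S(l(-11, -13)) + 44601) = sqrt((-2/3 - 10/3*(-13)**2) + 44601) = sqrt((-2/3 - 10/3*169) + 44601) = sqrt((-2/3 - 1690/3) + 44601) = sqrt(-564 + 44601) = sqrt(44037) = 3*sqrt(4893)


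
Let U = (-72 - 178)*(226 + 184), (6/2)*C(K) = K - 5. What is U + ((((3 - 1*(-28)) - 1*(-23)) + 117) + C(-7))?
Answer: -102333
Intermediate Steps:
C(K) = -5/3 + K/3 (C(K) = (K - 5)/3 = (-5 + K)/3 = -5/3 + K/3)
U = -102500 (U = -250*410 = -102500)
U + ((((3 - 1*(-28)) - 1*(-23)) + 117) + C(-7)) = -102500 + ((((3 - 1*(-28)) - 1*(-23)) + 117) + (-5/3 + (⅓)*(-7))) = -102500 + ((((3 + 28) + 23) + 117) + (-5/3 - 7/3)) = -102500 + (((31 + 23) + 117) - 4) = -102500 + ((54 + 117) - 4) = -102500 + (171 - 4) = -102500 + 167 = -102333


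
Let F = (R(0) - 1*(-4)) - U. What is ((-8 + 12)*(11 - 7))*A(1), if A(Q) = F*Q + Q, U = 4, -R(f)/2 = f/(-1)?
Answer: 16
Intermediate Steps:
R(f) = 2*f (R(f) = -2*f/(-1) = -2*f*(-1) = -(-2)*f = 2*f)
F = 0 (F = (2*0 - 1*(-4)) - 1*4 = (0 + 4) - 4 = 4 - 4 = 0)
A(Q) = Q (A(Q) = 0*Q + Q = 0 + Q = Q)
((-8 + 12)*(11 - 7))*A(1) = ((-8 + 12)*(11 - 7))*1 = (4*4)*1 = 16*1 = 16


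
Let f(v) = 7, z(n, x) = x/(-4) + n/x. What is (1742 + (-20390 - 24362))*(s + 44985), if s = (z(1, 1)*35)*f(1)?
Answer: -3885415875/2 ≈ -1.9427e+9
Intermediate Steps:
z(n, x) = -x/4 + n/x (z(n, x) = x*(-¼) + n/x = -x/4 + n/x)
s = 735/4 (s = ((-¼*1 + 1/1)*35)*7 = ((-¼ + 1*1)*35)*7 = ((-¼ + 1)*35)*7 = ((¾)*35)*7 = (105/4)*7 = 735/4 ≈ 183.75)
(1742 + (-20390 - 24362))*(s + 44985) = (1742 + (-20390 - 24362))*(735/4 + 44985) = (1742 - 44752)*(180675/4) = -43010*180675/4 = -3885415875/2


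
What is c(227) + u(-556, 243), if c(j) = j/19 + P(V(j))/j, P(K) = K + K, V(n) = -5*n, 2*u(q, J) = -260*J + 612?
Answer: -594359/19 ≈ -31282.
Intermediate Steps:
u(q, J) = 306 - 130*J (u(q, J) = (-260*J + 612)/2 = (612 - 260*J)/2 = 306 - 130*J)
P(K) = 2*K
c(j) = -10 + j/19 (c(j) = j/19 + (2*(-5*j))/j = j*(1/19) + (-10*j)/j = j/19 - 10 = -10 + j/19)
c(227) + u(-556, 243) = (-10 + (1/19)*227) + (306 - 130*243) = (-10 + 227/19) + (306 - 31590) = 37/19 - 31284 = -594359/19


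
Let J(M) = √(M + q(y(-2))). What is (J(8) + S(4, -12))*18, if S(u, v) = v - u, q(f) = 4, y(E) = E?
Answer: -288 + 36*√3 ≈ -225.65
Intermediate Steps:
J(M) = √(4 + M) (J(M) = √(M + 4) = √(4 + M))
(J(8) + S(4, -12))*18 = (√(4 + 8) + (-12 - 1*4))*18 = (√12 + (-12 - 4))*18 = (2*√3 - 16)*18 = (-16 + 2*√3)*18 = -288 + 36*√3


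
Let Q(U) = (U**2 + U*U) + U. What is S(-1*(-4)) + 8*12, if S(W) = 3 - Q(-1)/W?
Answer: 395/4 ≈ 98.750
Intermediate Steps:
Q(U) = U + 2*U**2 (Q(U) = (U**2 + U**2) + U = 2*U**2 + U = U + 2*U**2)
S(W) = 3 - 1/W (S(W) = 3 - (-(1 + 2*(-1)))/W = 3 - (-(1 - 2))/W = 3 - (-1*(-1))/W = 3 - 1/W)
S(-1*(-4)) + 8*12 = (3 - 1/((-1*(-4)))) + 8*12 = (3 - 1/4) + 96 = 11/4 + 96 = 395/4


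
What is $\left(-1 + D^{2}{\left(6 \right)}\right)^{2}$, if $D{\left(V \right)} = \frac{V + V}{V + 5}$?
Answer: $\frac{529}{14641} \approx 0.036131$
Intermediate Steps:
$D{\left(V \right)} = \frac{2 V}{5 + V}$
$\left(-1 + D^{2}{\left(6 \right)}\right)^{2} = \left(-1 + \left(2 \cdot 6 \frac{1}{5 + 6}\right)^{2}\right)^{2} = \left(-1 + \left(2 \cdot 6 \cdot \frac{1}{11}\right)^{2}\right)^{2} = \left(-1 + \left(\frac{12}{11}\right)^{2}\right)^{2} = \left(-1 + \frac{144}{121}\right)^{2} = \left(\frac{23}{121}\right)^{2} = \frac{529}{14641}$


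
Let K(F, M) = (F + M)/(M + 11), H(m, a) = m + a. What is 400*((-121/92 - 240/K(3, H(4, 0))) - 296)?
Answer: -52267100/161 ≈ -3.2464e+5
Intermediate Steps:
H(m, a) = a + m
K(F, M) = (F + M)/(11 + M)
400*((-121/92 - 240/K(3, H(4, 0))) - 296) = 400*((-121/92 - 240*(11 + (0 + 4))/(3 + (0 + 4))) - 296) = 400*((-121*1/92 - 240*(11 + 4)/(3 + 4)) - 296) = 400*((-121/92 - 240/(7/15)) - 296) = 400*((-121/92 - 240/((1/15)*7)) - 296) = 400*((-121/92 - 240/7/15) - 296) = 400*((-121/92 - 240*15/7) - 296) = 400*((-121/92 - 3600/7) - 296) = 400*(-332047/644 - 296) = 400*(-522671/644) = -52267100/161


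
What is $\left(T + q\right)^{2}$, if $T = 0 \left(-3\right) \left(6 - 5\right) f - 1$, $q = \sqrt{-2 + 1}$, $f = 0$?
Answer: $\left(1 - i\right)^{2} \approx - 2.0 i$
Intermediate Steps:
$q = i$ ($q = \sqrt{-1} = i \approx 1.0 i$)
$T = -1$ ($T = 0 \left(-3\right) \left(6 - 5\right) 0 - 1 = 0 \cdot 1 \cdot 0 - 1 = 0 \cdot 0 - 1 = 0 - 1 = -1$)
$\left(T + q\right)^{2} = \left(-1 + i\right)^{2}$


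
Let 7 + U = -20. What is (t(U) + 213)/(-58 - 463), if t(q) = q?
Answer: -186/521 ≈ -0.35701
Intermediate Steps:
U = -27 (U = -7 - 20 = -27)
(t(U) + 213)/(-58 - 463) = (-27 + 213)/(-58 - 463) = 186/(-521) = 186*(-1/521) = -186/521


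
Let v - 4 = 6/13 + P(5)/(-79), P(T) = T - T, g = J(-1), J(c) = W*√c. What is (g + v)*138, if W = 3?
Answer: 8004/13 + 414*I ≈ 615.69 + 414.0*I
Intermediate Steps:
J(c) = 3*√c
g = 3*I (g = 3*√(-1) = 3*I ≈ 3.0*I)
P(T) = 0
v = 58/13 (v = 4 + (6/13 + 0/(-79)) = 4 + (6*(1/13) + 0*(-1/79)) = 4 + (6/13 + 0) = 4 + 6/13 = 58/13 ≈ 4.4615)
(g + v)*138 = (3*I + 58/13)*138 = (58/13 + 3*I)*138 = 8004/13 + 414*I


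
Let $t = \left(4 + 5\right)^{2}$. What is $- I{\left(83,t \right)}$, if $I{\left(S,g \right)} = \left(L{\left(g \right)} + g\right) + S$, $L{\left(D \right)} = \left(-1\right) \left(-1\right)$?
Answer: $-165$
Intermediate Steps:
$L{\left(D \right)} = 1$
$t = 81$ ($t = 9^{2} = 81$)
$I{\left(S,g \right)} = 1 + S + g$ ($I{\left(S,g \right)} = \left(1 + g\right) + S = 1 + S + g$)
$- I{\left(83,t \right)} = - (1 + 83 + 81) = \left(-1\right) 165 = -165$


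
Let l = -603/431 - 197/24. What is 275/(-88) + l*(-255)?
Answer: 1054555/431 ≈ 2446.8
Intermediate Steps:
l = -99379/10344 (l = -603*1/431 - 197*1/24 = -603/431 - 197/24 = -99379/10344 ≈ -9.6074)
275/(-88) + l*(-255) = 275/(-88) - 99379/10344*(-255) = 275*(-1/88) + 8447215/3448 = -25/8 + 8447215/3448 = 1054555/431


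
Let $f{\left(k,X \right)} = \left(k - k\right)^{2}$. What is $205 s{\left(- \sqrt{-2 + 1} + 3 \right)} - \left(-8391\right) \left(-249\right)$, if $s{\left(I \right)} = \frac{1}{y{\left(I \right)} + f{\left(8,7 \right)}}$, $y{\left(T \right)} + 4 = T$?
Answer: $- \frac{4178923}{2} + \frac{205 i}{2} \approx -2.0895 \cdot 10^{6} + 102.5 i$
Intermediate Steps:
$f{\left(k,X \right)} = 0$ ($f{\left(k,X \right)} = 0^{2} = 0$)
$y{\left(T \right)} = -4 + T$
$s{\left(I \right)} = \frac{1}{-4 + I}$ ($s{\left(I \right)} = \frac{1}{\left(-4 + I\right) + 0} = \frac{1}{-4 + I}$)
$205 s{\left(- \sqrt{-2 + 1} + 3 \right)} - \left(-8391\right) \left(-249\right) = \frac{205}{-4 + \left(- \sqrt{-2 + 1} + 3\right)} - \left(-8391\right) \left(-249\right) = \frac{205}{-4 + \left(- \sqrt{-1} + 3\right)} - 2089359 = \frac{205}{-4 + \left(- i + 3\right)} - 2089359 = \frac{205}{-4 + \left(3 - i\right)} - 2089359 = \frac{205}{-1 - i} - 2089359 = 205 \frac{-1 + i}{2} - 2089359 = \frac{205 \left(-1 + i\right)}{2} - 2089359 = -2089359 + \frac{205 \left(-1 + i\right)}{2}$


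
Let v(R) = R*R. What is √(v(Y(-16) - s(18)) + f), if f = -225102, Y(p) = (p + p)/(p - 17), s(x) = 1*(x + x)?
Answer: I*√243799742/33 ≈ 473.15*I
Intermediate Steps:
s(x) = 2*x (s(x) = 1*(2*x) = 2*x)
Y(p) = 2*p/(-17 + p) (Y(p) = (2*p)/(-17 + p) = 2*p/(-17 + p))
v(R) = R²
√(v(Y(-16) - s(18)) + f) = √((2*(-16)/(-17 - 16) - 2*18)² - 225102) = √((2*(-16)/(-33) - 1*36)² - 225102) = √((2*(-16)*(-1/33) - 36)² - 225102) = √((32/33 - 36)² - 225102) = √((-1156/33)² - 225102) = √(1336336/1089 - 225102) = √(-243799742/1089) = I*√243799742/33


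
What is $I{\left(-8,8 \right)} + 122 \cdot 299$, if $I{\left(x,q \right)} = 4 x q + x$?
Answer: $36214$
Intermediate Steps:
$I{\left(x,q \right)} = x + 4 q x$ ($I{\left(x,q \right)} = 4 q x + x = x + 4 q x$)
$I{\left(-8,8 \right)} + 122 \cdot 299 = - 8 \left(1 + 4 \cdot 8\right) + 122 \cdot 299 = - 8 \left(1 + 32\right) + 36478 = \left(-8\right) 33 + 36478 = -264 + 36478 = 36214$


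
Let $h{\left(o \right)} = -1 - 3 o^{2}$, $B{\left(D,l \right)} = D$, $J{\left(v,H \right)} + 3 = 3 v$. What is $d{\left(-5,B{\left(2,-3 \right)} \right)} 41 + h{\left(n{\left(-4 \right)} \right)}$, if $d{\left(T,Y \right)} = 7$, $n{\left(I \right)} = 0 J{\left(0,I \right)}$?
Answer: $286$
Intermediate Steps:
$J{\left(v,H \right)} = -3 + 3 v$
$n{\left(I \right)} = 0$ ($n{\left(I \right)} = 0 \left(-3 + 3 \cdot 0\right) = 0 \left(-3 + 0\right) = 0 \left(-3\right) = 0$)
$d{\left(-5,B{\left(2,-3 \right)} \right)} 41 + h{\left(n{\left(-4 \right)} \right)} = 7 \cdot 41 - \left(1 + 3 \cdot 0^{2}\right) = 287 - 1 = 286$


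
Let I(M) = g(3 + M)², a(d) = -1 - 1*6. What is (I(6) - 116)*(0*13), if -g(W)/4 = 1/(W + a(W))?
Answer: 0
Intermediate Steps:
a(d) = -7 (a(d) = -1 - 6 = -7)
g(W) = -4/(-7 + W) (g(W) = -4/(W - 7) = -4/(-7 + W))
I(M) = 16/(-4 + M)² (I(M) = (-4/(-7 + (3 + M)))² = (-4/(-4 + M))² = 16/(-4 + M)²)
(I(6) - 116)*(0*13) = (16/(-4 + 6)² - 116)*(0*13) = (16/2² - 116)*0 = (16*(¼) - 116)*0 = (4 - 116)*0 = -112*0 = 0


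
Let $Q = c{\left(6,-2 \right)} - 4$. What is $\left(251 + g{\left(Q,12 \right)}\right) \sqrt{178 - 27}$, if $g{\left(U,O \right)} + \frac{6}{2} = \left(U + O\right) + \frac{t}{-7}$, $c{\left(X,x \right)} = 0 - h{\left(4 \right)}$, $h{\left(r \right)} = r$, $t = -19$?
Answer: $\frac{1783 \sqrt{151}}{7} \approx 3130.0$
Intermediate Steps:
$c{\left(X,x \right)} = -4$ ($c{\left(X,x \right)} = 0 - 4 = -4$)
$Q = -8$ ($Q = -4 - 4 = -8$)
$g{\left(U,O \right)} = - \frac{2}{7} + O + U$ ($g{\left(U,O \right)} = -3 - \left(- \frac{19}{7} - O - U\right) = -3 + \left(\left(O + U\right) + \frac{19}{7}\right) = -3 + \left(\frac{19}{7} + O + U\right) = - \frac{2}{7} + O + U$)
$\left(251 + g{\left(Q,12 \right)}\right) \sqrt{178 - 27} = \left(251 - - \frac{26}{7}\right) \sqrt{178 - 27} = \left(251 + \frac{26}{7}\right) \sqrt{151} = \frac{1783 \sqrt{151}}{7}$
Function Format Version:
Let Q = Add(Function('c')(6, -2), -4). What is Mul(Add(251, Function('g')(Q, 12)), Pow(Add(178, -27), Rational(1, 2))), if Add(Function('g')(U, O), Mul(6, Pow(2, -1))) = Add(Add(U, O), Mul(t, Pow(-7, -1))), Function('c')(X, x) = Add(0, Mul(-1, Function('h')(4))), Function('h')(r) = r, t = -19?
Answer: Mul(Rational(1783, 7), Pow(151, Rational(1, 2))) ≈ 3130.0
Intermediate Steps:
Function('c')(X, x) = -4 (Function('c')(X, x) = Add(0, Mul(-1, 4)) = Add(0, -4) = -4)
Q = -8 (Q = Add(-4, -4) = -8)
Function('g')(U, O) = Add(Rational(-2, 7), O, U) (Function('g')(U, O) = Add(-3, Add(Add(U, O), Mul(-19, Pow(-7, -1)))) = Add(-3, Add(Add(O, U), Mul(-19, Rational(-1, 7)))) = Add(-3, Add(Add(O, U), Rational(19, 7))) = Add(-3, Add(Rational(19, 7), O, U)) = Add(Rational(-2, 7), O, U))
Mul(Add(251, Function('g')(Q, 12)), Pow(Add(178, -27), Rational(1, 2))) = Mul(Add(251, Add(Rational(-2, 7), 12, -8)), Pow(Add(178, -27), Rational(1, 2))) = Mul(Add(251, Rational(26, 7)), Pow(151, Rational(1, 2))) = Mul(Rational(1783, 7), Pow(151, Rational(1, 2)))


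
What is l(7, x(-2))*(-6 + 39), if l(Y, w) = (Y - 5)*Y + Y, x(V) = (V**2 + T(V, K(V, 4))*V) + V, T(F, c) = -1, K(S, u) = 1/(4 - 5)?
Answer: 693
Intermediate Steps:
K(S, u) = -1 (K(S, u) = 1/(-1) = -1)
x(V) = V**2 (x(V) = (V**2 - V) + V = V**2)
l(Y, w) = Y + Y*(-5 + Y) (l(Y, w) = (-5 + Y)*Y + Y = Y*(-5 + Y) + Y = Y + Y*(-5 + Y))
l(7, x(-2))*(-6 + 39) = (7*(-4 + 7))*(-6 + 39) = (7*3)*33 = 21*33 = 693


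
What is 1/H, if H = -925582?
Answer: -1/925582 ≈ -1.0804e-6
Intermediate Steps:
1/H = 1/(-925582) = -1/925582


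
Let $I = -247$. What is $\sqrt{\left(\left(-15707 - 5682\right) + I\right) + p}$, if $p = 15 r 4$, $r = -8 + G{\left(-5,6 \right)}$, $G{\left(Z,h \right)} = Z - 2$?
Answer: $6 i \sqrt{626} \approx 150.12 i$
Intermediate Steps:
$G{\left(Z,h \right)} = -2 + Z$
$r = -15$ ($r = -8 - 7 = -15$)
$p = -900$ ($p = 15 \left(-15\right) 4 = \left(-225\right) 4 = -900$)
$\sqrt{\left(\left(-15707 - 5682\right) + I\right) + p} = \sqrt{\left(\left(-15707 - 5682\right) - 247\right) - 900} = \sqrt{\left(-21389 - 247\right) - 900} = \sqrt{-21636 - 900} = \sqrt{-22536} = 6 i \sqrt{626}$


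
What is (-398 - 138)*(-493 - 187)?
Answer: 364480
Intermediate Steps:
(-398 - 138)*(-493 - 187) = -536*(-680) = 364480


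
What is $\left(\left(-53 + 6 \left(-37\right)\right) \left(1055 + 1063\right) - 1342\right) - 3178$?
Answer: $-586970$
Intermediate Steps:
$\left(\left(-53 + 6 \left(-37\right)\right) \left(1055 + 1063\right) - 1342\right) - 3178 = \left(\left(-53 - 222\right) 2118 - 1342\right) - 3178 = \left(\left(-275\right) 2118 - 1342\right) - 3178 = \left(-582450 - 1342\right) - 3178 = -583792 - 3178 = -586970$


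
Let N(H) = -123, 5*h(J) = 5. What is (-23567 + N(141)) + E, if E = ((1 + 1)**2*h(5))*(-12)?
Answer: -23738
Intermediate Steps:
h(J) = 1 (h(J) = (1/5)*5 = 1)
E = -48 (E = ((1 + 1)**2*1)*(-12) = (2**2*1)*(-12) = (4*1)*(-12) = 4*(-12) = -48)
(-23567 + N(141)) + E = (-23567 - 123) - 48 = -23690 - 48 = -23738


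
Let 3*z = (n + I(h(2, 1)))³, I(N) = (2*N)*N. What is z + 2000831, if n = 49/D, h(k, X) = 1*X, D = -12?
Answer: 10372292279/5184 ≈ 2.0008e+6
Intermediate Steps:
h(k, X) = X
n = -49/12 (n = 49/(-12) = 49*(-1/12) = -49/12 ≈ -4.0833)
I(N) = 2*N²
z = -15625/5184 (z = (-49/12 + 2*1²)³/3 = (-49/12 + 2*1)³/3 = (-49/12 + 2)³/3 = (-25/12)³/3 = (⅓)*(-15625/1728) = -15625/5184 ≈ -3.0141)
z + 2000831 = -15625/5184 + 2000831 = 10372292279/5184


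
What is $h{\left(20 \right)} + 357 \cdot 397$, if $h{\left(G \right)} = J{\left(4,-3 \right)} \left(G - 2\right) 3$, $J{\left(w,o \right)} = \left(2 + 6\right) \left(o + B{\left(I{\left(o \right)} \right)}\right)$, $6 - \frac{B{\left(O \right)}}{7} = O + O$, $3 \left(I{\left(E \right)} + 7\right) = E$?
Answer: $206961$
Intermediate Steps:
$I{\left(E \right)} = -7 + \frac{E}{3}$
$B{\left(O \right)} = 42 - 14 O$ ($B{\left(O \right)} = 42 - 7 \left(O + O\right) = 42 - 7 \cdot 2 O = 42 - 14 O$)
$J{\left(w,o \right)} = 1120 - \frac{88 o}{3}$ ($J{\left(w,o \right)} = \left(2 + 6\right) \left(o - \left(-42 + 14 \left(-7 + \frac{o}{3}\right)\right)\right) = 8 \left(o + \left(42 - \left(-98 + \frac{14 o}{3}\right)\right)\right) = 8 \left(o - \left(-140 + \frac{14 o}{3}\right)\right) = 8 \left(140 - \frac{11 o}{3}\right) = 1120 - \frac{88 o}{3}$)
$h{\left(G \right)} = -7248 + 3624 G$ ($h{\left(G \right)} = \left(1120 - -88\right) \left(G - 2\right) 3 = \left(1120 + 88\right) \left(G - 2\right) 3 = 1208 \left(-2 + G\right) 3 = \left(-2416 + 1208 G\right) 3 = -7248 + 3624 G$)
$h{\left(20 \right)} + 357 \cdot 397 = \left(-7248 + 3624 \cdot 20\right) + 357 \cdot 397 = \left(-7248 + 72480\right) + 141729 = 65232 + 141729 = 206961$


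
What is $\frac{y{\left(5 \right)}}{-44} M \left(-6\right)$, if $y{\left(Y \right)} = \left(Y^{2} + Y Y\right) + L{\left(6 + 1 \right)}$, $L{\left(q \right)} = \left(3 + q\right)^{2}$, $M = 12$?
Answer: $\frac{2700}{11} \approx 245.45$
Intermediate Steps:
$y{\left(Y \right)} = 100 + 2 Y^{2}$ ($y{\left(Y \right)} = \left(Y^{2} + Y Y\right) + \left(3 + \left(6 + 1\right)\right)^{2} = \left(Y^{2} + Y^{2}\right) + \left(3 + 7\right)^{2} = 2 Y^{2} + 10^{2} = 2 Y^{2} + 100 = 100 + 2 Y^{2}$)
$\frac{y{\left(5 \right)}}{-44} M \left(-6\right) = \frac{100 + 2 \cdot 5^{2}}{-44} \cdot 12 \left(-6\right) = \left(100 + 2 \cdot 25\right) \left(- \frac{1}{44}\right) 12 \left(-6\right) = \left(100 + 50\right) \left(- \frac{1}{44}\right) 12 \left(-6\right) = 150 \left(- \frac{1}{44}\right) 12 \left(-6\right) = \left(- \frac{75}{22}\right) 12 \left(-6\right) = \left(- \frac{450}{11}\right) \left(-6\right) = \frac{2700}{11}$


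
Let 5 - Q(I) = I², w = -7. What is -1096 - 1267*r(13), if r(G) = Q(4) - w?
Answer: 3972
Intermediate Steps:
Q(I) = 5 - I²
r(G) = -4 (r(G) = (5 - 1*4²) - 1*(-7) = (5 - 1*16) + 7 = (5 - 16) + 7 = -11 + 7 = -4)
-1096 - 1267*r(13) = -1096 - 1267*(-4) = -1096 + 5068 = 3972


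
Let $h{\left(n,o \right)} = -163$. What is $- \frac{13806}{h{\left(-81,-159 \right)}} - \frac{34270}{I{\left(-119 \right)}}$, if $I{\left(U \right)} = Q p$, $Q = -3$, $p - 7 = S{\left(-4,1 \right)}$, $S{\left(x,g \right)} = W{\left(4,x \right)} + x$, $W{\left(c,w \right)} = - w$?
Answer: $\frac{5875936}{3423} \approx 1716.6$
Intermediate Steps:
$S{\left(x,g \right)} = 0$ ($S{\left(x,g \right)} = - x + x = 0$)
$p = 7$ ($p = 7 + 0 = 7$)
$I{\left(U \right)} = -21$ ($I{\left(U \right)} = \left(-3\right) 7 = -21$)
$- \frac{13806}{h{\left(-81,-159 \right)}} - \frac{34270}{I{\left(-119 \right)}} = - \frac{13806}{-163} - \frac{34270}{-21} = \left(-13806\right) \left(- \frac{1}{163}\right) - - \frac{34270}{21} = \frac{13806}{163} + \frac{34270}{21} = \frac{5875936}{3423}$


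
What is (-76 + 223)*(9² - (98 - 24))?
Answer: 1029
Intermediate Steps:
(-76 + 223)*(9² - (98 - 24)) = 147*(81 - 1*74) = 147*(81 - 74) = 147*7 = 1029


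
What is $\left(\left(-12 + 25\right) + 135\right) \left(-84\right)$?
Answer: $-12432$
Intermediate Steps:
$\left(\left(-12 + 25\right) + 135\right) \left(-84\right) = \left(13 + 135\right) \left(-84\right) = 148 \left(-84\right) = -12432$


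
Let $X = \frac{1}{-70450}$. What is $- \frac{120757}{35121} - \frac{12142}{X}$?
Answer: $\frac{30042640251143}{35121} \approx 8.554 \cdot 10^{8}$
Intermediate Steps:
$X = - \frac{1}{70450} \approx -1.4194 \cdot 10^{-5}$
$- \frac{120757}{35121} - \frac{12142}{X} = - \frac{120757}{35121} - \frac{12142}{- \frac{1}{70450}} = \left(-120757\right) \frac{1}{35121} - -855403900 = - \frac{120757}{35121} + 855403900 = \frac{30042640251143}{35121}$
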